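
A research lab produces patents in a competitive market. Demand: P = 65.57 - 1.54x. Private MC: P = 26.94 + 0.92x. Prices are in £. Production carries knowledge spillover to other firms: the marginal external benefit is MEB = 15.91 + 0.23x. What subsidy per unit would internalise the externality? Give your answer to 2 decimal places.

subsidy = £21.54 per unit

Social marginal cost = private MC − MEB = 11.03 + 0.69x.
Set SMC = demand: 11.03 + 0.69x = 65.57 - 1.54x → x* = 24.4574.
The Pigouvian subsidy equals MEB at x*: 15.91 + 0.23×24.4574 = 21.5352.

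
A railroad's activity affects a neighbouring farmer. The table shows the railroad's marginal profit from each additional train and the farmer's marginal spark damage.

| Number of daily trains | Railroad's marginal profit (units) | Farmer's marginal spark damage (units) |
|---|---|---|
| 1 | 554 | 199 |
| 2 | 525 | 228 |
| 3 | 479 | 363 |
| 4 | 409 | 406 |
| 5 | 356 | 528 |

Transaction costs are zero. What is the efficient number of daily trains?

4

Bargaining reaches the level where marginal profit last exceeds marginal spark damage.
That holds through level 4 (409 ≥ 406) but not at 5 (356 < 528).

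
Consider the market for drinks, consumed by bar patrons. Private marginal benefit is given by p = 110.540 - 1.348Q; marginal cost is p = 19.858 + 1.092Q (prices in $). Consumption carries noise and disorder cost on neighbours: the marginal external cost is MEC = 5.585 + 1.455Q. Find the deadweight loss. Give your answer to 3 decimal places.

DWL = $456.904

Market equilibrium (private): 19.858 + 1.092Q = 110.540 - 1.348Q → Q_m = 37.1648.
Social marginal benefit = demand − MEC = 104.955 - 2.803Q.
Set SMB = MC: 104.955 - 2.803Q = 19.858 + 1.092Q → Q* = 21.8478.
The loss is the area between SMB and MC from Q* to Q_m; with linear curves that's a triangle of height MEC(Q_m).
DWL = ½ × 15.3170 × 59.6597 = 456.9038.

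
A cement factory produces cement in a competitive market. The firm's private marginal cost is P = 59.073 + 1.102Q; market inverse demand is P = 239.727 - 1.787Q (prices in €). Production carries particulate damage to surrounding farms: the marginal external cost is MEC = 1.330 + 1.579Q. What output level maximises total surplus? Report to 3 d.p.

Q* = 40.135

Social marginal cost = private MC + MEC = 60.403 + 2.681Q.
Set SMC = demand: 60.403 + 2.681Q = 239.727 - 1.787Q → Q* = 40.1352.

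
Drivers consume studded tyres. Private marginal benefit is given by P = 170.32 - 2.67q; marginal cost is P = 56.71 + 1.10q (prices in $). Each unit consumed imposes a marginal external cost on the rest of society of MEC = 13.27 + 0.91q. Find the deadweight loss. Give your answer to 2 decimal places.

DWL = $176.92

Market equilibrium (private): 56.71 + 1.10q = 170.32 - 2.67q → q_m = 30.1353.
Social marginal benefit = demand − MEC = 157.05 - 3.58q.
Set SMB = MC: 157.05 - 3.58q = 56.71 + 1.10q → q* = 21.4402.
The loss is the area between SMB and MC from q* to q_m; with linear curves that's a triangle of height MEC(q_m).
DWL = ½ × 8.6951 × 40.6931 = 176.9153.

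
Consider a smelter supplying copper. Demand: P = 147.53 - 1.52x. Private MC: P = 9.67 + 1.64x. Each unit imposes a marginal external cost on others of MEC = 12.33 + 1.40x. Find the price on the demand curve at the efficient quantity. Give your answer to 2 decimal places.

Social marginal cost = private MC + MEC = 22.00 + 3.04x.
Set SMC = demand: 22.00 + 3.04x = 147.53 - 1.52x → x* = 27.5285.
Consumer price on the demand curve at x*: 147.53 − 1.52×27.5285 = 105.6867.

P = 105.69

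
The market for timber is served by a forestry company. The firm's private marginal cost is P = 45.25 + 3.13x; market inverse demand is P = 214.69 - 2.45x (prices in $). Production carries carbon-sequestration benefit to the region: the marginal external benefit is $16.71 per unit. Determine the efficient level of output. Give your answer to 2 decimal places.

x* = 33.36

Social marginal cost = private MC − MEB = 28.54 + 3.13x.
Set SMC = demand: 28.54 + 3.13x = 214.69 - 2.45x → x* = 33.3602.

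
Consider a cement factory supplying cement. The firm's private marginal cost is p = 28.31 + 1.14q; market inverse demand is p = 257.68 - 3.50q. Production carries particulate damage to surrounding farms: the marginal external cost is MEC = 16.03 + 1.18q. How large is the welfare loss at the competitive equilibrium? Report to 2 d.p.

Market equilibrium (private): 28.31 + 1.14q = 257.68 - 3.50q → q_m = 49.4332.
Social marginal cost = private MC + MEC = 44.34 + 2.32q.
Set SMC = demand: 44.34 + 2.32q = 257.68 - 3.50q → q* = 36.6564.
Between q* and q_m the wedge SMC − demand runs linearly from 0 to MEC(q_m), so the loss is a triangle.
DWL = ½ × 12.7768 × 74.3612 = 475.0491.

DWL = 475.05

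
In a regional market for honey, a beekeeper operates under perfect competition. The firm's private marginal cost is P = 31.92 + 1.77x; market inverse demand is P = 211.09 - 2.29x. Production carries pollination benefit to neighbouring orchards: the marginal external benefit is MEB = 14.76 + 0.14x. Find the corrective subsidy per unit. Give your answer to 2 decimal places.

subsidy = 21.69 per unit

Social marginal cost = private MC − MEB = 17.16 + 1.63x.
Set SMC = demand: 17.16 + 1.63x = 211.09 - 2.29x → x* = 49.4719.
The Pigouvian subsidy equals MEB at x*: 14.76 + 0.14×49.4719 = 21.6861.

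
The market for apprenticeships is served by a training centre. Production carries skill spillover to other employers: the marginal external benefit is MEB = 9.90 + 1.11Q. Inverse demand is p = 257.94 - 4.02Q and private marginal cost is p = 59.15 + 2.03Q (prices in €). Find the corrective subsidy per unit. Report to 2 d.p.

subsidy = €56.79 per unit

Social marginal cost = private MC − MEB = 49.25 + 0.92Q.
Set SMC = demand: 49.25 + 0.92Q = 257.94 - 4.02Q → Q* = 42.2449.
The Pigouvian subsidy equals MEB at Q*: 9.90 + 1.11×42.2449 = 56.7918.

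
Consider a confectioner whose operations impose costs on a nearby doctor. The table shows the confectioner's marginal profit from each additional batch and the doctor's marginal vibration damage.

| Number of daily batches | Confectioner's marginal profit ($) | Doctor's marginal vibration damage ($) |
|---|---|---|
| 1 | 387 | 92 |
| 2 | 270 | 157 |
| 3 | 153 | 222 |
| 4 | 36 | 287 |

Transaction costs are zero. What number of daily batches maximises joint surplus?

2

Bargaining reaches the level where marginal profit last exceeds marginal vibration damage.
That holds through level 2 (270 ≥ 157) but not at 3 (153 < 222).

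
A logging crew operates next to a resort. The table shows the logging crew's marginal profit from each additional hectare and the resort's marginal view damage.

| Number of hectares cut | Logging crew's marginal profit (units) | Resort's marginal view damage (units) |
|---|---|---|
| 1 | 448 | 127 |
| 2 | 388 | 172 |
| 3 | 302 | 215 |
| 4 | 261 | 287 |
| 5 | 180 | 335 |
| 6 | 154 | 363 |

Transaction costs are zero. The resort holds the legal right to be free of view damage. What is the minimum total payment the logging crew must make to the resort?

Efficient level: marginal profit ≥ marginal view damage through level 3, so k* = 3.
With the resort holding the right, the logging crew must at least compensate total damage at k*: 127 + 172 + 215 = 514.

514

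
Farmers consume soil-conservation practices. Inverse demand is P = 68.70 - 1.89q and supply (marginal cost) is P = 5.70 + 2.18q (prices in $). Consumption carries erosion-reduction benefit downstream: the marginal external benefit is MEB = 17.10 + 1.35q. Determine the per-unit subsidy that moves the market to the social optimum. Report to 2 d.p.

Social marginal benefit = demand + MEB = 85.80 - 0.54q.
Set SMB = MC: 85.80 - 0.54q = 5.70 + 2.18q → q* = 29.4485.
The Pigouvian subsidy equals MEB at q*: 17.10 + 1.35×29.4485 = 56.8555.

subsidy = $56.86 per unit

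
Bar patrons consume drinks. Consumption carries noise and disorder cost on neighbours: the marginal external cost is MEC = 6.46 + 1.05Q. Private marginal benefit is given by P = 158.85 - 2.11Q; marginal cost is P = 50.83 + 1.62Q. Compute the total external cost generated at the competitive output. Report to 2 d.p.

627.38

Market equilibrium (private): 50.83 + 1.62Q = 158.85 - 2.11Q → Q_m = 28.9598.
Total external cost = ∫₀^{Q_m} (6.46 + 1.05Q) dQ = 6.46×28.9598 + ½×1.05×28.9598² = 627.3821.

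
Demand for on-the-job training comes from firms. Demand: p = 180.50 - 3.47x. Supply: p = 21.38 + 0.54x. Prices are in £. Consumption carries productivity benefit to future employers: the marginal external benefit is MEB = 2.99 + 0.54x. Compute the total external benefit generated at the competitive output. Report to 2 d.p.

£543.78

Market equilibrium (private): 21.38 + 0.54x = 180.50 - 3.47x → x_m = 39.6808.
Total external benefit = ∫₀^{x_m} (2.99 + 0.54x) dx = 2.99×39.6808 + ½×0.54×39.6808² = 543.7784.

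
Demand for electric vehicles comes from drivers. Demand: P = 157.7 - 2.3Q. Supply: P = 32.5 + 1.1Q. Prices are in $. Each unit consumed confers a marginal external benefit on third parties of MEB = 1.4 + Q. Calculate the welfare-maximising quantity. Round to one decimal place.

Q* = 52.8

Social marginal benefit = demand + MEB = 159.1 - 1.3Q.
Set SMB = MC: 159.1 - 1.3Q = 32.5 + 1.1Q → Q* = 52.7500.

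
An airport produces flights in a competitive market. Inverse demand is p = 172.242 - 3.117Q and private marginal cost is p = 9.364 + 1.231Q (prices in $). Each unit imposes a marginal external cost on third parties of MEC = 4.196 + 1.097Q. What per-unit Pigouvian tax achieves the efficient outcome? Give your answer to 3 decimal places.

tax = $36.166 per unit

Social marginal cost = private MC + MEC = 13.560 + 2.328Q.
Set SMC = demand: 13.560 + 2.328Q = 172.242 - 3.117Q → Q* = 29.1427.
The Pigouvian tax equals MEC at Q*: 4.196 + 1.097×29.1427 = 36.1655.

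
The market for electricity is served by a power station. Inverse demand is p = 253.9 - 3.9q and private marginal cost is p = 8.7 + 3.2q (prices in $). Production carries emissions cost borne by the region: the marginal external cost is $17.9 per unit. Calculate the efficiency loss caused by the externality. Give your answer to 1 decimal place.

DWL = $22.6

Market equilibrium (private): 8.7 + 3.2q = 253.9 - 3.9q → q_m = 34.5352.
Social marginal cost = private MC + MEC = 26.6 + 3.2q.
Set SMC = demand: 26.6 + 3.2q = 253.9 - 3.9q → q* = 32.0141.
Between q* and q_m the wedge SMC − demand runs linearly from 0 to MEC(q_m), so the loss is a triangle.
DWL = ½ × 2.5211 × 17.9000 = 22.5638.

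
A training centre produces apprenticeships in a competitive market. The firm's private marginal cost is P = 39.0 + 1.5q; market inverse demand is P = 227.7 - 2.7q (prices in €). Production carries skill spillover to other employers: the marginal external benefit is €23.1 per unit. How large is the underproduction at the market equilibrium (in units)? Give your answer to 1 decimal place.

Market equilibrium (private): 39.0 + 1.5q = 227.7 - 2.7q → q_m = 44.9286.
Social marginal cost = private MC − MEB = 15.9 + 1.5q.
Set SMC = demand: 15.9 + 1.5q = 227.7 - 2.7q → q* = 50.4286.
Gap = |44.9286 − 50.4286| = 5.5000.

5.5 units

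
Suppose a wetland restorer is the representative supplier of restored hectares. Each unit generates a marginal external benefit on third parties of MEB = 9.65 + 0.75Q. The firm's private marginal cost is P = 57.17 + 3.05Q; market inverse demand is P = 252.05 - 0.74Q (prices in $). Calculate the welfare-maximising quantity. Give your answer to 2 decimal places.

Q* = 67.28

Social marginal cost = private MC − MEB = 47.52 + 2.30Q.
Set SMC = demand: 47.52 + 2.30Q = 252.05 - 0.74Q → Q* = 67.2796.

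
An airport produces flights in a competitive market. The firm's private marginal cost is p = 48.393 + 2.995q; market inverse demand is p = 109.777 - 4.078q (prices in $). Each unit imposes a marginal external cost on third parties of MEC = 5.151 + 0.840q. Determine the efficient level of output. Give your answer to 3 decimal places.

q* = 7.106

Social marginal cost = private MC + MEC = 53.544 + 3.835q.
Set SMC = demand: 53.544 + 3.835q = 109.777 - 4.078q → q* = 7.1064.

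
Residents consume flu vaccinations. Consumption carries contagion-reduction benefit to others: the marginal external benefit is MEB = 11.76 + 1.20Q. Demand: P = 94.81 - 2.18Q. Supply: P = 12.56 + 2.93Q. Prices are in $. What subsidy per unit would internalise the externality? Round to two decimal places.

Social marginal benefit = demand + MEB = 106.57 - 0.98Q.
Set SMB = MC: 106.57 - 0.98Q = 12.56 + 2.93Q → Q* = 24.0435.
The Pigouvian subsidy equals MEB at Q*: 11.76 + 1.20×24.0435 = 40.6122.

subsidy = $40.61 per unit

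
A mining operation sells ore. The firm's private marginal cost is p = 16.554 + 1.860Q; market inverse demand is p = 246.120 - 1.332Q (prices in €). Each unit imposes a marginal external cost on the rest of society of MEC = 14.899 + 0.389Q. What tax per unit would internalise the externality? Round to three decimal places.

tax = €38.218 per unit

Social marginal cost = private MC + MEC = 31.453 + 2.249Q.
Set SMC = demand: 31.453 + 2.249Q = 246.120 - 1.332Q → Q* = 59.9461.
The Pigouvian tax equals MEC at Q*: 14.899 + 0.389×59.9461 = 38.2180.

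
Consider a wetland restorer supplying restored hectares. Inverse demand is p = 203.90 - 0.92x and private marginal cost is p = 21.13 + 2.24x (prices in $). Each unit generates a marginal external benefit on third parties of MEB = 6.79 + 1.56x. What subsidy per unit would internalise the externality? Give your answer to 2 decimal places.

subsidy = $191.61 per unit

Social marginal cost = private MC − MEB = 14.34 + 0.68x.
Set SMC = demand: 14.34 + 0.68x = 203.90 - 0.92x → x* = 118.4750.
The Pigouvian subsidy equals MEB at x*: 6.79 + 1.56×118.4750 = 191.6110.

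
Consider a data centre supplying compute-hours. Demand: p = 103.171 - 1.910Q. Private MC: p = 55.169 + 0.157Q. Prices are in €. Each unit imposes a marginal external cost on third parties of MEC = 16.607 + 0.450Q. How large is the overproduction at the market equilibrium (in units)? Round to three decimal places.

10.750 units

Market equilibrium (private): 55.169 + 0.157Q = 103.171 - 1.910Q → Q_m = 23.2230.
Social marginal cost = private MC + MEC = 71.776 + 0.607Q.
Set SMC = demand: 71.776 + 0.607Q = 103.171 - 1.910Q → Q* = 12.4732.
Gap = |23.2230 − 12.4732| = 10.7498.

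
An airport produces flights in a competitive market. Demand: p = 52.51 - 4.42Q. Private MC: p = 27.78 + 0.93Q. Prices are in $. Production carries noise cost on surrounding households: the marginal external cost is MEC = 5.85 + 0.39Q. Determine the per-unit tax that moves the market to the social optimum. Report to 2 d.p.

tax = $7.13 per unit

Social marginal cost = private MC + MEC = 33.63 + 1.32Q.
Set SMC = demand: 33.63 + 1.32Q = 52.51 - 4.42Q → Q* = 3.2892.
The Pigouvian tax equals MEC at Q*: 5.85 + 0.39×3.2892 = 7.1328.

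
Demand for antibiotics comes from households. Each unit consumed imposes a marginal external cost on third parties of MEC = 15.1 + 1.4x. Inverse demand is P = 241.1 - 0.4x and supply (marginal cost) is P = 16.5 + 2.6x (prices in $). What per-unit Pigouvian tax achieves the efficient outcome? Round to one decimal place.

tax = $81.8 per unit

Social marginal benefit = demand − MEC = 226.0 - 1.8x.
Set SMB = MC: 226.0 - 1.8x = 16.5 + 2.6x → x* = 47.6136.
The Pigouvian tax equals MEC at x*: 15.1 + 1.4×47.6136 = 81.7590.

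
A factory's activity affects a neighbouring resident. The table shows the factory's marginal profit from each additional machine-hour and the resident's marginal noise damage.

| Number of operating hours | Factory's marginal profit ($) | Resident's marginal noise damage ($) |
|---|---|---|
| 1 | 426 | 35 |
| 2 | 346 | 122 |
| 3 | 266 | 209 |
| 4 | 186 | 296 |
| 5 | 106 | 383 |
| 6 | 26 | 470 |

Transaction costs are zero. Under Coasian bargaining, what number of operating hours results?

3

Bargaining reaches the level where marginal profit last exceeds marginal noise damage.
That holds through level 3 (266 ≥ 209) but not at 4 (186 < 296).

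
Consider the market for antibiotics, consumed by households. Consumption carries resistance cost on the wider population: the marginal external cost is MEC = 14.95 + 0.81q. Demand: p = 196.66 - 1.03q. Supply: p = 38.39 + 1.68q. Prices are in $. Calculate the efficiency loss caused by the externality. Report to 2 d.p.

Market equilibrium (private): 38.39 + 1.68q = 196.66 - 1.03q → q_m = 58.4022.
Social marginal benefit = demand − MEC = 181.71 - 1.84q.
Set SMB = MC: 181.71 - 1.84q = 38.39 + 1.68q → q* = 40.7159.
The loss is the area between SMB and MC from q* to q_m; with linear curves that's a triangle of height MEC(q_m).
DWL = ½ × 17.6863 × 62.2558 = 550.5374.

DWL = $550.54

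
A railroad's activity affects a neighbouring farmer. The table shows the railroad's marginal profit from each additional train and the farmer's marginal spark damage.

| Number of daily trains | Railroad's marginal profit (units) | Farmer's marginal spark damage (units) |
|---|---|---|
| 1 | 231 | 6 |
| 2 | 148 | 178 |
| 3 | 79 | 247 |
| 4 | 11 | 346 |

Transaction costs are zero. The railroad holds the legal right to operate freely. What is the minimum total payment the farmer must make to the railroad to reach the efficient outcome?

Left alone the railroad would choose level 4 (marginal profit stays positive).
Efficient level: k* = 1 (marginal profit ≥ marginal spark damage through 1).
The farmer must at least cover the railroad's forgone profit from cutting 4→1: 148 + 79 + 11 = 238.

238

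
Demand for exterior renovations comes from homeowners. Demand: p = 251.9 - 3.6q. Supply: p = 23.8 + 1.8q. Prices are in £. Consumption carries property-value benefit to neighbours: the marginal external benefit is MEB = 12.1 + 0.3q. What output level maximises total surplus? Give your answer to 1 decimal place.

q* = 47.1

Social marginal benefit = demand + MEB = 264.0 - 3.3q.
Set SMB = MC: 264.0 - 3.3q = 23.8 + 1.8q → q* = 47.0980.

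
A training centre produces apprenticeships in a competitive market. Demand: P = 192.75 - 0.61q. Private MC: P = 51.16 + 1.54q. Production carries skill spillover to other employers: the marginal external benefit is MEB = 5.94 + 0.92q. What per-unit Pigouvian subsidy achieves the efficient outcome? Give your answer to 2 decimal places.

Social marginal cost = private MC − MEB = 45.22 + 0.62q.
Set SMC = demand: 45.22 + 0.62q = 192.75 - 0.61q → q* = 119.9431.
The Pigouvian subsidy equals MEB at q*: 5.94 + 0.92×119.9431 = 116.2877.

subsidy = 116.29 per unit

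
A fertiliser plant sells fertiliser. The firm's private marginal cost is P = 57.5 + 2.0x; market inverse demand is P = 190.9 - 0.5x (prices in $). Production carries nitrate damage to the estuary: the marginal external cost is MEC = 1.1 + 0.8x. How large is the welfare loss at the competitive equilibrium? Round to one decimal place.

DWL = $290.5

Market equilibrium (private): 57.5 + 2.0x = 190.9 - 0.5x → x_m = 53.3600.
Social marginal cost = private MC + MEC = 58.6 + 2.8x.
Set SMC = demand: 58.6 + 2.8x = 190.9 - 0.5x → x* = 40.0909.
The welfare-loss triangle has base |x_m − x*| and height MEC(x_m) (the vertical gap between SMC and demand is zero at x* and MEC at x_m).
DWL = ½ × 13.2691 × 43.7880 = 290.5137.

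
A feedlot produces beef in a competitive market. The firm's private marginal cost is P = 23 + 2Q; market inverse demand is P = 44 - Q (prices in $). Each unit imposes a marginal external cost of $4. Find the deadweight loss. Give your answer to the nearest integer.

DWL = $3

Market equilibrium (private): 23 + 2Q = 44 - Q → Q_m = 7.0000.
Social marginal cost = private MC + MEC = 27 + 2Q.
Set SMC = demand: 27 + 2Q = 44 - Q → Q* = 5.6667.
The loss is the area between SMC and demand from Q* to Q_m; with linear curves that's a triangle of height MEC(Q_m).
DWL = ½ × 1.3333 × 4.0000 = 2.6666.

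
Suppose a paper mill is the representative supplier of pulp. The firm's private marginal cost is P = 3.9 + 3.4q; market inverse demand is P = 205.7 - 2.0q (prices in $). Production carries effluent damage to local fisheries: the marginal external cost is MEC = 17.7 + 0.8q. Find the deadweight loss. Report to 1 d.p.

Market equilibrium (private): 3.9 + 3.4q = 205.7 - 2.0q → q_m = 37.3704.
Social marginal cost = private MC + MEC = 21.6 + 4.2q.
Set SMC = demand: 21.6 + 4.2q = 205.7 - 2.0q → q* = 29.6935.
The welfare-loss triangle has base |q_m − q*| and height MEC(q_m) (the vertical gap between SMC and demand is zero at q* and MEC at q_m).
DWL = ½ × 7.6769 × 47.5963 = 182.6960.

DWL = $182.7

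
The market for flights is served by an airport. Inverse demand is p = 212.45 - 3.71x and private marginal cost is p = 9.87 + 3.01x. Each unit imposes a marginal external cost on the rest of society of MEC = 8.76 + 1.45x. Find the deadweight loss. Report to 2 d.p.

DWL = 168.50

Market equilibrium (private): 9.87 + 3.01x = 212.45 - 3.71x → x_m = 30.1458.
Social marginal cost = private MC + MEC = 18.63 + 4.46x.
Set SMC = demand: 18.63 + 4.46x = 212.45 - 3.71x → x* = 23.7234.
Between x* and x_m the wedge SMC − demand runs linearly from 0 to MEC(x_m), so the loss is a triangle.
DWL = ½ × 6.4224 × 52.4715 = 168.4965.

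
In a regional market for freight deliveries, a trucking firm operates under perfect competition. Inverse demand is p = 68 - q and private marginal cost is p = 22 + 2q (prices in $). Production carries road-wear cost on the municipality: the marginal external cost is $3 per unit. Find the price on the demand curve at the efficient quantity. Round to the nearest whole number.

P = $54

Social marginal cost = private MC + MEC = 25 + 2q.
Set SMC = demand: 25 + 2q = 68 - q → q* = 14.3333.
Consumer price on the demand curve at q*: 68 − 1×14.3333 = 53.6667.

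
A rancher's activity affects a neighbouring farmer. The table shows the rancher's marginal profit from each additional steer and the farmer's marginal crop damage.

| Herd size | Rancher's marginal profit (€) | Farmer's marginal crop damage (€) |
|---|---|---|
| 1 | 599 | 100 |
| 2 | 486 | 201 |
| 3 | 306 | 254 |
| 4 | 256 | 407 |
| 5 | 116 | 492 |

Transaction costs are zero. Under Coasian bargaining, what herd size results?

Bargaining reaches the level where marginal profit last exceeds marginal crop damage.
That holds through level 3 (306 ≥ 254) but not at 4 (256 < 407).

3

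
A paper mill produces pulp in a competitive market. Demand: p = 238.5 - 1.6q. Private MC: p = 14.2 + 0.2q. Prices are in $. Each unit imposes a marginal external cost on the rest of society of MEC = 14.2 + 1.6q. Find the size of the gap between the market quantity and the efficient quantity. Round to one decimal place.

62.8 units

Market equilibrium (private): 14.2 + 0.2q = 238.5 - 1.6q → q_m = 124.6111.
Social marginal cost = private MC + MEC = 28.4 + 1.8q.
Set SMC = demand: 28.4 + 1.8q = 238.5 - 1.6q → q* = 61.7941.
Gap = |124.6111 − 61.7941| = 62.8170.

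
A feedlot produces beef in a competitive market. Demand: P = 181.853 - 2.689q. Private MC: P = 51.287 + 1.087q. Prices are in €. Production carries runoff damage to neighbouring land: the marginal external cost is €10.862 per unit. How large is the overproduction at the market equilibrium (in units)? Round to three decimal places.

Market equilibrium (private): 51.287 + 1.087q = 181.853 - 2.689q → q_m = 34.5779.
Social marginal cost = private MC + MEC = 62.149 + 1.087q.
Set SMC = demand: 62.149 + 1.087q = 181.853 - 2.689q → q* = 31.7013.
Gap = |34.5779 − 31.7013| = 2.8766.

2.877 units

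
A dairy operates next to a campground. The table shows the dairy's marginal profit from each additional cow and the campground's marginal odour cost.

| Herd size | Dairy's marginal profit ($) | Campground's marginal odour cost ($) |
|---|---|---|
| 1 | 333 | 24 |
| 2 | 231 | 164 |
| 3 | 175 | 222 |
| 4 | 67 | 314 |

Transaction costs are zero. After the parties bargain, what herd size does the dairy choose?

Bargaining reaches the level where marginal profit last exceeds marginal odour cost.
That holds through level 2 (231 ≥ 164) but not at 3 (175 < 222).

2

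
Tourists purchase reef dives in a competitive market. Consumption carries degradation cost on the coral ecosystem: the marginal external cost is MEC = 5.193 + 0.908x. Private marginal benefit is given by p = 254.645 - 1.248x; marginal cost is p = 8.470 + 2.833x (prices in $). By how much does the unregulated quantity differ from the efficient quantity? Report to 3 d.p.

12.020 units

Market equilibrium (private): 8.470 + 2.833x = 254.645 - 1.248x → x_m = 60.3222.
Social marginal benefit = demand − MEC = 249.452 - 2.156x.
Set SMB = MC: 249.452 - 2.156x = 8.470 + 2.833x → x* = 48.3027.
Gap = |60.3222 − 48.3027| = 12.0195.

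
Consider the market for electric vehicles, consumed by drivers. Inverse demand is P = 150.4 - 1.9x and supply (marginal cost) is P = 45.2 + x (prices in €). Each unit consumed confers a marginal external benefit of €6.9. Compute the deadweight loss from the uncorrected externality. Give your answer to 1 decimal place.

Market equilibrium (private): 45.2 + x = 150.4 - 1.9x → x_m = 36.2759.
Social marginal benefit = demand + MEB = 157.3 - 1.9x.
Set SMB = MC: 157.3 - 1.9x = 45.2 + x → x* = 38.6552.
Between x* and x_m the wedge SMB − MC runs linearly from 0 to MEB(x_m), so the loss is a triangle.
DWL = ½ × 2.3793 × 6.9000 = 8.2086.

DWL = €8.2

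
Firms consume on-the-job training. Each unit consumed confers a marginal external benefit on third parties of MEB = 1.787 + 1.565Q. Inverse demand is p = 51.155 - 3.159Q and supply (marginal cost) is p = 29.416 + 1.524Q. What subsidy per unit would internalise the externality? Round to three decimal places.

subsidy = 13.595 per unit

Social marginal benefit = demand + MEB = 52.942 - 1.594Q.
Set SMB = MC: 52.942 - 1.594Q = 29.416 + 1.524Q → Q* = 7.5452.
The Pigouvian subsidy equals MEB at Q*: 1.787 + 1.565×7.5452 = 13.5952.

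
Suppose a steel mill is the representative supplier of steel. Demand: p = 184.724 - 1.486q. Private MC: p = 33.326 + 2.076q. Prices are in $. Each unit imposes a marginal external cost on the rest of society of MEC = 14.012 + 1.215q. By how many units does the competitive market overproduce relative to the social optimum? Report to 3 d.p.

13.744 units

Market equilibrium (private): 33.326 + 2.076q = 184.724 - 1.486q → q_m = 42.5036.
Social marginal cost = private MC + MEC = 47.338 + 3.291q.
Set SMC = demand: 47.338 + 3.291q = 184.724 - 1.486q → q* = 28.7599.
Gap = |42.5036 − 28.7599| = 13.7437.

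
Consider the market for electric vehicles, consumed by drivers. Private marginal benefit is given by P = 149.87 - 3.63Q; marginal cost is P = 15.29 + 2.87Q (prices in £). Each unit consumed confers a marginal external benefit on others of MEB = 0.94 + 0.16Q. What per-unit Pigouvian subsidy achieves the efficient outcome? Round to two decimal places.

subsidy = £4.36 per unit

Social marginal benefit = demand + MEB = 150.81 - 3.47Q.
Set SMB = MC: 150.81 - 3.47Q = 15.29 + 2.87Q → Q* = 21.3754.
The Pigouvian subsidy equals MEB at Q*: 0.94 + 0.16×21.3754 = 4.3601.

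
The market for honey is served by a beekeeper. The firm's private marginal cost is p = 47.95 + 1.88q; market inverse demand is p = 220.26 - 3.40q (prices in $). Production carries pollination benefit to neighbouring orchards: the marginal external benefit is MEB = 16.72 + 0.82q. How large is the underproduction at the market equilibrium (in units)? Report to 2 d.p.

9.75 units

Market equilibrium (private): 47.95 + 1.88q = 220.26 - 3.40q → q_m = 32.6345.
Social marginal cost = private MC − MEB = 31.23 + 1.06q.
Set SMC = demand: 31.23 + 1.06q = 220.26 - 3.40q → q* = 42.3834.
Gap = |32.6345 − 42.3834| = 9.7489.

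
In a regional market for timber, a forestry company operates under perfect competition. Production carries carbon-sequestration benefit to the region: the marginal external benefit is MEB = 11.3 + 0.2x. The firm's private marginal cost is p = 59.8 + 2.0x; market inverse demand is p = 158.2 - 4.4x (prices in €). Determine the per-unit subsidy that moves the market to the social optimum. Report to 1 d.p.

subsidy = €14.8 per unit

Social marginal cost = private MC − MEB = 48.5 + 1.8x.
Set SMC = demand: 48.5 + 1.8x = 158.2 - 4.4x → x* = 17.6935.
The Pigouvian subsidy equals MEB at x*: 11.3 + 0.2×17.6935 = 14.8387.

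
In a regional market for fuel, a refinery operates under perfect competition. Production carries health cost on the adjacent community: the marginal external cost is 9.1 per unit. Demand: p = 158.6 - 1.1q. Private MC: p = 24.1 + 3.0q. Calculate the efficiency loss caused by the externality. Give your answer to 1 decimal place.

Market equilibrium (private): 24.1 + 3.0q = 158.6 - 1.1q → q_m = 32.8049.
Social marginal cost = private MC + MEC = 33.2 + 3.0q.
Set SMC = demand: 33.2 + 3.0q = 158.6 - 1.1q → q* = 30.5854.
The welfare-loss triangle has base |q_m − q*| and height MEC(q_m) (the vertical gap between SMC and demand is zero at q* and MEC at q_m).
DWL = ½ × 2.2195 × 9.1000 = 10.0987.

DWL = 10.1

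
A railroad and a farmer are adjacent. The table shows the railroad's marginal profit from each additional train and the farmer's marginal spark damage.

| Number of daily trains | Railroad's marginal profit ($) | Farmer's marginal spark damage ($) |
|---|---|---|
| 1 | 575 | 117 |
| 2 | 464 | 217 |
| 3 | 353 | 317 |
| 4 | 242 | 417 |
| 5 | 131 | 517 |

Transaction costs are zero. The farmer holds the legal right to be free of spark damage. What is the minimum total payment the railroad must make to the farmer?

$651

Efficient level: marginal profit ≥ marginal spark damage through level 3, so k* = 3.
With the farmer holding the right, the railroad must at least compensate total damage at k*: 117 + 217 + 317 = 651.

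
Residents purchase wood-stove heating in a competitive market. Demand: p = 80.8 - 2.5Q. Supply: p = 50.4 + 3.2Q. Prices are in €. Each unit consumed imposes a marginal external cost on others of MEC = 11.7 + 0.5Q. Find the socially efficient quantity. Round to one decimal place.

Q* = 3.0

Social marginal benefit = demand − MEC = 69.1 - 3.0Q.
Set SMB = MC: 69.1 - 3.0Q = 50.4 + 3.2Q → Q* = 3.0161.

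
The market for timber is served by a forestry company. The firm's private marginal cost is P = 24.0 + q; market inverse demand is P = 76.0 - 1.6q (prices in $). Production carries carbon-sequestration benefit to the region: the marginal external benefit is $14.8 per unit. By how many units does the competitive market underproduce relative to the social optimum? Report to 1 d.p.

Market equilibrium (private): 24.0 + q = 76.0 - 1.6q → q_m = 20.0000.
Social marginal cost = private MC − MEB = 9.2 + q.
Set SMC = demand: 9.2 + q = 76.0 - 1.6q → q* = 25.6923.
Gap = |20.0000 − 25.6923| = 5.6923.

5.7 units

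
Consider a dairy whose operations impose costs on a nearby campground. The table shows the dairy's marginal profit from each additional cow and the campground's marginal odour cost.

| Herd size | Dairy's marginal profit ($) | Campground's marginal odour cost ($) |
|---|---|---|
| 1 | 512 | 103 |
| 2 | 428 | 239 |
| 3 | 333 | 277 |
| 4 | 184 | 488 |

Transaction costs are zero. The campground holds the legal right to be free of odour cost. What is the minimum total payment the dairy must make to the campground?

Efficient level: marginal profit ≥ marginal odour cost through level 3, so k* = 3.
With the campground holding the right, the dairy must at least compensate total damage at k*: 103 + 239 + 277 = 619.

$619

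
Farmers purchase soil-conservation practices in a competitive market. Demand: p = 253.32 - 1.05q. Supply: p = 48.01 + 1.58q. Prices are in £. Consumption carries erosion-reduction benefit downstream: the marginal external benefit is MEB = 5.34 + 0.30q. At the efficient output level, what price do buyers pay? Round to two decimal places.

Social marginal benefit = demand + MEB = 258.66 - 0.75q.
Set SMB = MC: 258.66 - 0.75q = 48.01 + 1.58q → q* = 90.4077.
Consumer price on the demand curve at q*: 253.32 − 1.05×90.4077 = 158.3919.

P = £158.39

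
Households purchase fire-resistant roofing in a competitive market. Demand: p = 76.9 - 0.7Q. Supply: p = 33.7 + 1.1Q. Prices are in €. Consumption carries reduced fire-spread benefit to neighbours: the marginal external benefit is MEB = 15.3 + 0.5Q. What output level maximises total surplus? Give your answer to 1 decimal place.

Social marginal benefit = demand + MEB = 92.2 - 0.2Q.
Set SMB = MC: 92.2 - 0.2Q = 33.7 + 1.1Q → Q* = 45.0000.

Q* = 45.0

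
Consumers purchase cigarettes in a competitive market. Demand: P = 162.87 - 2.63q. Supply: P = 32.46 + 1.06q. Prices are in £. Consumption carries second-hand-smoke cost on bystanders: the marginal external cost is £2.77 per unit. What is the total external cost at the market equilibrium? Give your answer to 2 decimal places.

£97.90

Market equilibrium (private): 32.46 + 1.06q = 162.87 - 2.63q → q_m = 35.3415.
Total external cost = MEC × q_m = 2.77 × 35.3415 = 97.8960.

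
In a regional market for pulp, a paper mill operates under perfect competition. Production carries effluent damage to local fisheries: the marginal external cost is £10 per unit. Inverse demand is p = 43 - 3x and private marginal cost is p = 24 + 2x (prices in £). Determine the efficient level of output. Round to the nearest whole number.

x* = 2

Social marginal cost = private MC + MEC = 34 + 2x.
Set SMC = demand: 34 + 2x = 43 - 3x → x* = 1.8000.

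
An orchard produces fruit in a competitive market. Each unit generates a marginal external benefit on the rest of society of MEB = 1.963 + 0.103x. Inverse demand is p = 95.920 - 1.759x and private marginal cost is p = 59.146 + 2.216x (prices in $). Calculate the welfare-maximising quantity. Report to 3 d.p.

x* = 10.004

Social marginal cost = private MC − MEB = 57.183 + 2.113x.
Set SMC = demand: 57.183 + 2.113x = 95.920 - 1.759x → x* = 10.0044.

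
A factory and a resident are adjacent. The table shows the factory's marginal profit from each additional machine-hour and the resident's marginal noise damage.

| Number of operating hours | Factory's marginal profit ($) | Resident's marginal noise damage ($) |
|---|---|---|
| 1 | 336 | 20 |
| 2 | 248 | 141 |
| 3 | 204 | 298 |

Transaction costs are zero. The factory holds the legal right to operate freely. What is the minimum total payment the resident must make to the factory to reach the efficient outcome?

$204

Left alone the factory would choose level 3 (marginal profit stays positive).
Efficient level: k* = 2 (marginal profit ≥ marginal noise damage through 2).
The resident must at least cover the factory's forgone profit from cutting 3→2: 204 = 204.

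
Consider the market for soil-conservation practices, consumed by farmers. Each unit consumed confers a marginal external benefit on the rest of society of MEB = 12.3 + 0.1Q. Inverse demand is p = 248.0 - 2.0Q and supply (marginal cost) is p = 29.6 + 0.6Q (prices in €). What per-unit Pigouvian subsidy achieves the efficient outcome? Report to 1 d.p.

subsidy = €21.5 per unit

Social marginal benefit = demand + MEB = 260.3 - 1.9Q.
Set SMB = MC: 260.3 - 1.9Q = 29.6 + 0.6Q → Q* = 92.2800.
The Pigouvian subsidy equals MEB at Q*: 12.3 + 0.1×92.2800 = 21.5280.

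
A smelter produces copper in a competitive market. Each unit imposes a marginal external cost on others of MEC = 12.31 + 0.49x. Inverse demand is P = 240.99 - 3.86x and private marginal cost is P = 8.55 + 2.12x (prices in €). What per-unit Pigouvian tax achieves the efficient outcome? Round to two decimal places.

Social marginal cost = private MC + MEC = 20.86 + 2.61x.
Set SMC = demand: 20.86 + 2.61x = 240.99 - 3.86x → x* = 34.0232.
The Pigouvian tax equals MEC at x*: 12.31 + 0.49×34.0232 = 28.9814.

tax = €28.98 per unit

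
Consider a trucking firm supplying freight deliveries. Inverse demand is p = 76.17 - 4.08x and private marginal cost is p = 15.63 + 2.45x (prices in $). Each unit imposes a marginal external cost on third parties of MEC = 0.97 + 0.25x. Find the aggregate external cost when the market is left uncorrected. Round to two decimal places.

Market equilibrium (private): 15.63 + 2.45x = 76.17 - 4.08x → x_m = 9.2711.
Total external cost = ∫₀^{x_m} (0.97 + 0.25x) dx = 0.97×9.2711 + ½×0.25×9.2711² = 19.7371.

$19.74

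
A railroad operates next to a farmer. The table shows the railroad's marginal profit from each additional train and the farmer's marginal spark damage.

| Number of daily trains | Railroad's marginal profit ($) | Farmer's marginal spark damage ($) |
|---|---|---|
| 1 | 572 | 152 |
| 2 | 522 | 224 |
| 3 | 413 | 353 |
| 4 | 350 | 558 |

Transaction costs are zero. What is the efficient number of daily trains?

Bargaining reaches the level where marginal profit last exceeds marginal spark damage.
That holds through level 3 (413 ≥ 353) but not at 4 (350 < 558).

3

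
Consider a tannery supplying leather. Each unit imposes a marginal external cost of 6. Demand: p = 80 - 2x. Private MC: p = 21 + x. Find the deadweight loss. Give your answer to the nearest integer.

Market equilibrium (private): 21 + x = 80 - 2x → x_m = 19.6667.
Social marginal cost = private MC + MEC = 27 + x.
Set SMC = demand: 27 + x = 80 - 2x → x* = 17.6667.
The loss is the area between SMC and demand from x* to x_m; with linear curves that's a triangle of height MEC(x_m).
DWL = ½ × 2.0000 × 6.0000 = 6.0000.

DWL = 6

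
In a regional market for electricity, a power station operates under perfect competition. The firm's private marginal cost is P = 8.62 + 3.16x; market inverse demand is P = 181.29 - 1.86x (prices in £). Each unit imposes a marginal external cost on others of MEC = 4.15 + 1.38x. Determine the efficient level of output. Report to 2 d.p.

Social marginal cost = private MC + MEC = 12.77 + 4.54x.
Set SMC = demand: 12.77 + 4.54x = 181.29 - 1.86x → x* = 26.3313.

x* = 26.33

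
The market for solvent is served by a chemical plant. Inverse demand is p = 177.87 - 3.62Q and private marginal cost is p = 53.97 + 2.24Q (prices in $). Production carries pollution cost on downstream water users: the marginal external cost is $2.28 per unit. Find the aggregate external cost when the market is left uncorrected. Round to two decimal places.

Market equilibrium (private): 53.97 + 2.24Q = 177.87 - 3.62Q → Q_m = 21.1433.
Total external cost = MEC × Q_m = 2.28 × 21.1433 = 48.2067.

$48.21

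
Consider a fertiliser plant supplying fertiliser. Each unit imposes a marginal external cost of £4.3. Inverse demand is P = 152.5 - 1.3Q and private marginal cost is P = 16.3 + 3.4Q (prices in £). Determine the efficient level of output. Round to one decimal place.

Social marginal cost = private MC + MEC = 20.6 + 3.4Q.
Set SMC = demand: 20.6 + 3.4Q = 152.5 - 1.3Q → Q* = 28.0638.

Q* = 28.1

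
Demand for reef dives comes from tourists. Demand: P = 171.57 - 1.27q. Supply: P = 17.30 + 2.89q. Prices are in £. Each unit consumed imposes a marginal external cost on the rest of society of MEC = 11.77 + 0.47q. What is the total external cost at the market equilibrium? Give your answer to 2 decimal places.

£759.66

Market equilibrium (private): 17.30 + 2.89q = 171.57 - 1.27q → q_m = 37.0841.
Total external cost = ∫₀^{q_m} (11.77 + 0.47q) dq = 11.77×37.0841 + ½×0.47×37.0841² = 759.6590.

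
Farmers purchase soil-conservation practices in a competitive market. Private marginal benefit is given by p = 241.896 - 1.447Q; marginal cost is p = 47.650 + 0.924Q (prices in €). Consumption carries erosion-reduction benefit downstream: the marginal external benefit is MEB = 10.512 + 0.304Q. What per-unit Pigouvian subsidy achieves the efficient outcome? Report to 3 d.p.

Social marginal benefit = demand + MEB = 252.408 - 1.143Q.
Set SMB = MC: 252.408 - 1.143Q = 47.650 + 0.924Q → Q* = 99.0605.
The Pigouvian subsidy equals MEB at Q*: 10.512 + 0.304×99.0605 = 40.6264.

subsidy = €40.626 per unit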